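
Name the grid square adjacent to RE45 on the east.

Longitude square 4; +1 → 5.
The latitude characters are unchanged.

RE55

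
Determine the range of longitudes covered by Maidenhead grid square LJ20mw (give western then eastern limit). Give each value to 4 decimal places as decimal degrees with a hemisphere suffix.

Field L=11, J=9: +11·20° lon, +9·10° lat → SW at lon 40°, lat 0°.
Square 2, 0: +2·2° lon, +0·1° lat → SW at lon 44°, lat 0°.
Subsquare m=12, w=22: +12·0.0833333° lon, +22·0.0416667° lat → SW at lon 45°, lat 0.916667°.
Cell spans 0.0833333° lon × 0.0416667° lat.
west 45.0000° E, east 45.0833° E.

45.0000° E, 45.0833° E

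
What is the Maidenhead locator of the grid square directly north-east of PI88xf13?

PI88xf24

Longitude extended square 1; +1 → 2.
Latitude extended square 3; +1 → 4.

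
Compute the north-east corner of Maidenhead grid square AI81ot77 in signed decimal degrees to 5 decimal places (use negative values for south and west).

-8.17500, -162.76667

Field A=0, I=8: +0·20° lon, +8·10° lat → SW at lon -180°, lat -10°.
Square 8, 1: +8·2° lon, +1·1° lat → SW at lon -164°, lat -9°.
Subsquare o=14, t=19: +14·0.0833333° lon, +19·0.0416667° lat → SW at lon -162.833°, lat -8.20833°.
Extended square 7, 7: +7·0.00833333° lon, +7·0.00416667° lat → SW at lon -162.775°, lat -8.17917°.
Cell spans 0.00833333° lon × 0.00416667° lat. NE corner is SW corner plus one full cell.
latitude -8.17500, longitude -162.76667.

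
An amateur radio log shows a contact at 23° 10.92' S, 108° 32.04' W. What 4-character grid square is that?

DG56

Add 180° to longitude and 90° to latitude: 71.47, 66.82.
Field (20°×10°, letters A–R): lon ⌊71.47/20⌋ = 3 → D; lat ⌊66.82/10⌋ = 6 → G.
Square (2°×1°, digits 0–9): lon ⌊11.47/2⌋ = 5; lat ⌊6.82/1⌋ = 6.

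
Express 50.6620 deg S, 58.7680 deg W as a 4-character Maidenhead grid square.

Shift to the Maidenhead origin (180°W, 90°S): lon 121.23, lat 39.34.
Field (20°×10°, letters A–R): 121.23/20 → 6 → G, 39.34/10 → 3 → D; chars GD.
Square (2°×1°, digits 0–9): 1.23/2 → 0, 9.34/1 → 9; chars 09.

GD09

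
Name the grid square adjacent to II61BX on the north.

II62ba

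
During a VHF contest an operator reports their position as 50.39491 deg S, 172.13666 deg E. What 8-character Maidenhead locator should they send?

RD69bo65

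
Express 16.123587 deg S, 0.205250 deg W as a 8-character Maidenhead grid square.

IH93vv50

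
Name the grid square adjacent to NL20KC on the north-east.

NL20ld

Longitude subsquare k = 10; +1 → 11 = l.
Latitude subsquare c = 2; +1 → 3 = d.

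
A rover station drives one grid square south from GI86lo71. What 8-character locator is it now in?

GI86lo70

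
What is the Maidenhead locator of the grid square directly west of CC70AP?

CC60xp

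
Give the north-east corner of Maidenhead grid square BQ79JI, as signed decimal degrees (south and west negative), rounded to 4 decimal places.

79.3750, -145.1667

Field B=1, Q=16: +1·20° lon, +16·10° lat → SW at lon -160°, lat 70°.
Square 7, 9: +7·2° lon, +9·1° lat → SW at lon -146°, lat 79°.
Subsquare j=9, i=8: +9·0.0833333° lon, +8·0.0416667° lat → SW at lon -145.25°, lat 79.3333°.
Cell spans 0.0833333° lon × 0.0416667° lat. NE corner is SW corner plus one full cell.
latitude 79.3750, longitude -145.1667.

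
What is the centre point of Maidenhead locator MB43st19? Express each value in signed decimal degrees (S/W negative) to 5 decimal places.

-76.16875, 69.51250

Field M=12, B=1: +12·20° lon, +1·10° lat → SW at lon 60°, lat -80°.
Square 4, 3: +4·2° lon, +3·1° lat → SW at lon 68°, lat -77°.
Subsquare s=18, t=19: +18·0.0833333° lon, +19·0.0416667° lat → SW at lon 69.5°, lat -76.2083°.
Extended square 1, 9: +1·0.00833333° lon, +9·0.00416667° lat → SW at lon 69.5083°, lat -76.1708°.
Cell spans 0.00833333° lon × 0.00416667° lat. Centre is SW corner plus half of each.
latitude -76.16875, longitude 69.51250.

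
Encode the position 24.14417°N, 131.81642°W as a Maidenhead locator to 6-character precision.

Add 180° to longitude and 90° to latitude: 48.1836, 114.1442.
Field: lon ⌊48.1836/20⌋ = 2 → C; lat ⌊114.1442/10⌋ = 11 → L.
Square: lon ⌊8.1836/2⌋ = 4; lat ⌊4.1442/1⌋ = 4.
Subsquare: lon ⌊0.1836/0.0833333⌋ = 2 → c; lat ⌊0.1442/0.0416667⌋ = 3 → d.

CL44cd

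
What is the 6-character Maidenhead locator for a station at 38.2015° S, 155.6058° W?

BF21et

Shift to the Maidenhead origin (180°W, 90°S): lon 24.3942, lat 51.7985.
Field: lon ⌊24.3942/20⌋ = 1 → B; lat ⌊51.7985/10⌋ = 5 → F.
Square: lon ⌊4.3942/2⌋ = 2; lat ⌊1.7985/1⌋ = 1.
Subsquare: lon ⌊0.3942/0.0833333⌋ = 4 → e; lat ⌊0.7985/0.0416667⌋ = 19 → t.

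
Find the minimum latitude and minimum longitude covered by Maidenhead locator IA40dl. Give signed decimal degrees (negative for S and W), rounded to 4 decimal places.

Field I=8, A=0: +8·20° lon, +0·10° lat → SW at lon -20°, lat -90°.
Square 4, 0: +4·2° lon, +0·1° lat → SW at lon -12°, lat -90°.
Subsquare d=3, l=11: +3·0.0833333° lon, +11·0.0416667° lat → SW at lon -11.75°, lat -89.5417°.
latitude -89.5417, longitude -11.7500.

-89.5417, -11.7500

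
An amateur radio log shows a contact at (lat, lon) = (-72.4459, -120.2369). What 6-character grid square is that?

CB97vn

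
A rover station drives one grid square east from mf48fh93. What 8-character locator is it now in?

Longitude extended square 9; +1 → 10, wraps to 0, carry into subsquare.
Longitude subsquare f = 5; +1 → 6 = g.
The latitude characters are unchanged.

MF48gh03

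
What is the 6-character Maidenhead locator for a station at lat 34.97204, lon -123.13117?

Shift to the Maidenhead origin (180°W, 90°S): lon 56.8688, lat 124.9720.
Field: 56.8688/20 → 2 → C, 124.9720/10 → 12 → M; chars CM.
Square: 16.8688/2 → 8, 4.9720/1 → 4; chars 84.
Subsquare: 0.8688/0.0833333 → 10 → k, 0.9720/0.0416667 → 23 → x; chars kx.

CM84kx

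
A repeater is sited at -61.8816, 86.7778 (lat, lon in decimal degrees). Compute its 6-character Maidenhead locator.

Offset from 180°W / 90°S: lon 266.7778°, lat 28.1184°.
Field: 266.7778/20 → 13 → N, 28.1184/10 → 2 → C; chars NC.
Square: 6.7778/2 → 3, 8.1184/1 → 8; chars 38.
Subsquare: 0.7778/0.0833333 → 9 → j, 0.1184/0.0416667 → 2 → c; chars jc.

NC38jc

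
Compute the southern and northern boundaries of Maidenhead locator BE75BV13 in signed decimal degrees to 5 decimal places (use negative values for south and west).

-44.11250, -44.10833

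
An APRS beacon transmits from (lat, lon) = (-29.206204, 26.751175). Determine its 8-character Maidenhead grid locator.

KG30jt00

Add 180° to longitude and 90° to latitude: 206.75117, 60.79380.
Field (20°×10°, letters A–R): lon ⌊206.75117/20⌋ = 10 → K; lat ⌊60.79380/10⌋ = 6 → G.
Square (2°×1°, digits 0–9): lon ⌊6.75117/2⌋ = 3; lat ⌊0.79380/1⌋ = 0.
Subsquare (5′×2.5′, letters a–x): lon ⌊0.75117/0.0833333⌋ = 9 → j; lat ⌊0.79380/0.0416667⌋ = 19 → t.
Extended square (30″×15″, digits 0–9): lon ⌊0.00117/0.00833333⌋ = 0; lat ⌊0.00213/0.00416667⌋ = 0.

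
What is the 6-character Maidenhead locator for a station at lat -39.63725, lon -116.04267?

DF10xi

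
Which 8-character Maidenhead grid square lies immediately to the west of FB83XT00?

Longitude extended square 0; −1 → -1, wraps to 9, carry into subsquare.
Longitude subsquare x = 23; −1 → 22 = w.
The latitude characters are unchanged.

FB83wt90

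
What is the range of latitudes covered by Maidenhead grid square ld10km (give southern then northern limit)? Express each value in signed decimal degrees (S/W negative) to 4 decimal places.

Field L=11, D=3: +11·20° lon, +3·10° lat → SW at lon 40°, lat -60°.
Square 1, 0: +1·2° lon, +0·1° lat → SW at lon 42°, lat -60°.
Subsquare k=10, m=12: +10·0.0833333° lon, +12·0.0416667° lat → SW at lon 42.8333°, lat -59.5°.
Cell spans 0.0833333° lon × 0.0416667° lat.
south -59.5000, north -59.4583.

-59.5000, -59.4583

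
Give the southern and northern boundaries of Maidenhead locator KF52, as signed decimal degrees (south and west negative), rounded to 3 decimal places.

-38.000, -37.000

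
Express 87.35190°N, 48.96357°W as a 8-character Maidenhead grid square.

GR57mi44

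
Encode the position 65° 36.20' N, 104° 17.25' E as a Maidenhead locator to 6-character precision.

OP25do

Offset from 180°W / 90°S: lon 284.2875°, lat 155.6033°.
Field: lon ⌊284.2875/20⌋ = 14 → O; lat ⌊155.6033/10⌋ = 15 → P.
Square: lon ⌊4.2875/2⌋ = 2; lat ⌊5.6033/1⌋ = 5.
Subsquare: lon ⌊0.2875/0.0833333⌋ = 3 → d; lat ⌊0.6033/0.0416667⌋ = 14 → o.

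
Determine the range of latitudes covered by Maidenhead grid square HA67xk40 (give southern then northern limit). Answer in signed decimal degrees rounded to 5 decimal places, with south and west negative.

-82.58333, -82.57917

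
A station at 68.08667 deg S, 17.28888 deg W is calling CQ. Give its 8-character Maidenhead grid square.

IC11iv59

Add 180° to longitude and 90° to latitude: 162.71112, 21.91333.
Field: 162.71112/20 → 8 → I, 21.91333/10 → 2 → C; chars IC.
Square: 2.71112/2 → 1, 1.91333/1 → 1; chars 11.
Subsquare: 0.71112/0.0833333 → 8 → i, 0.91333/0.0416667 → 21 → v; chars iv.
Extended square: 0.04445/0.00833333 → 5, 0.03833/0.00416667 → 9; chars 59.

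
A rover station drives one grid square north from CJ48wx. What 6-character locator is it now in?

Latitude subsquare x = 23; +1 → 24, wraps to 0 = a, carry into square.
Latitude square 8; +1 → 9.
The longitude characters are unchanged.

CJ49wa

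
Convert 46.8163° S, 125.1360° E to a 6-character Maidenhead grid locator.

Add 180° to longitude and 90° to latitude: 305.1360, 43.1837.
Field: 305.1360/20 → 15 → P, 43.1837/10 → 4 → E; chars PE.
Square: 5.1360/2 → 2, 3.1837/1 → 3; chars 23.
Subsquare: 1.1360/0.0833333 → 13 → n, 0.1837/0.0416667 → 4 → e; chars ne.

PE23ne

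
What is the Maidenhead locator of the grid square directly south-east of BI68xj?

BI78ai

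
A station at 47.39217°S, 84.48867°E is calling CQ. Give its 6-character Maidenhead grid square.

NE22fo

Shift to the Maidenhead origin (180°W, 90°S): lon 264.4887, lat 42.6078.
Field: lon ⌊264.4887/20⌋ = 13 → N; lat ⌊42.6078/10⌋ = 4 → E.
Square: lon ⌊4.4887/2⌋ = 2; lat ⌊2.6078/1⌋ = 2.
Subsquare: lon ⌊0.4887/0.0833333⌋ = 5 → f; lat ⌊0.6078/0.0416667⌋ = 14 → o.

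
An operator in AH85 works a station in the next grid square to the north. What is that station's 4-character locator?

AH86

Latitude square 5; +1 → 6.
The longitude characters are unchanged.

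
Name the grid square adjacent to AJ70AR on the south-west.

Longitude subsquare a = 0; −1 → -1, wraps to 23 = x, carry into square.
Longitude square 7; −1 → 6.
Latitude subsquare r = 17; −1 → 16 = q.

AJ60xq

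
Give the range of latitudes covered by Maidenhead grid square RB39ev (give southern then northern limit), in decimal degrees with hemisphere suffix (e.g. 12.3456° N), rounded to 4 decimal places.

Field R=17, B=1: +17·20° lon, +1·10° lat → SW at lon 160°, lat -80°.
Square 3, 9: +3·2° lon, +9·1° lat → SW at lon 166°, lat -71°.
Subsquare e=4, v=21: +4·0.0833333° lon, +21·0.0416667° lat → SW at lon 166.333°, lat -70.125°.
Cell spans 0.0833333° lon × 0.0416667° lat.
south 70.1250° S, north 70.0833° S.

70.1250° S, 70.0833° S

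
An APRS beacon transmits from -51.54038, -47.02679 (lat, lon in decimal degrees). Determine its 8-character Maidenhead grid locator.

GD68ll60

Shift to the Maidenhead origin (180°W, 90°S): lon 132.97321, lat 38.45962.
Field: lon ⌊132.97321/20⌋ = 6 → G; lat ⌊38.45962/10⌋ = 3 → D.
Square: lon ⌊12.97321/2⌋ = 6; lat ⌊8.45962/1⌋ = 8.
Subsquare: lon ⌊0.97321/0.0833333⌋ = 11 → l; lat ⌊0.45962/0.0416667⌋ = 11 → l.
Extended square: lon ⌊0.05654/0.00833333⌋ = 6; lat ⌊0.00129/0.00416667⌋ = 0.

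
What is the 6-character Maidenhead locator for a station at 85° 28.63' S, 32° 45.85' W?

Offset from 180°W / 90°S: lon 147.2358°, lat 4.5228°.
Field: lon ⌊147.2358/20⌋ = 7 → H; lat ⌊4.5228/10⌋ = 0 → A.
Square: lon ⌊7.2358/2⌋ = 3; lat ⌊4.5228/1⌋ = 4.
Subsquare: lon ⌊1.2358/0.0833333⌋ = 14 → o; lat ⌊0.5228/0.0416667⌋ = 12 → m.

HA34om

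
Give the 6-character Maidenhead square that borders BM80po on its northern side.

Latitude subsquare o = 14; +1 → 15 = p.
The longitude characters are unchanged.

BM80pp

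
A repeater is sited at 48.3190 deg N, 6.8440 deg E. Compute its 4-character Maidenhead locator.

JN38

Shift to the Maidenhead origin (180°W, 90°S): lon 186.84, lat 138.32.
Field (20°×10°, letters A–R): lon ⌊186.84/20⌋ = 9 → J; lat ⌊138.32/10⌋ = 13 → N.
Square (2°×1°, digits 0–9): lon ⌊6.84/2⌋ = 3; lat ⌊8.32/1⌋ = 8.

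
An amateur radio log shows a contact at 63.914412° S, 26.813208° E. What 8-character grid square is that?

Shift to the Maidenhead origin (180°W, 90°S): lon 206.81321, lat 26.08559.
Field (20°×10°, letters A–R): 206.81321/20 → 10 → K, 26.08559/10 → 2 → C; chars KC.
Square (2°×1°, digits 0–9): 6.81321/2 → 3, 6.08559/1 → 6; chars 36.
Subsquare (5′×2.5′, letters a–x): 0.81321/0.0833333 → 9 → j, 0.08559/0.0416667 → 2 → c; chars jc.
Extended square (30″×15″, digits 0–9): 0.06321/0.00833333 → 7, 0.00225/0.00416667 → 0; chars 70.

KC36jc70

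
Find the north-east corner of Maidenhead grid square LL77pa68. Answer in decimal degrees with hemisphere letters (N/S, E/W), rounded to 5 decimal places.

Field L=11, L=11: +11·20° lon, +11·10° lat → SW at lon 40°, lat 20°.
Square 7, 7: +7·2° lon, +7·1° lat → SW at lon 54°, lat 27°.
Subsquare p=15, a=0: +15·0.0833333° lon, +0·0.0416667° lat → SW at lon 55.25°, lat 27°.
Extended square 6, 8: +6·0.00833333° lon, +8·0.00416667° lat → SW at lon 55.3°, lat 27.0333°.
Cell spans 0.00833333° lon × 0.00416667° lat. NE corner is SW corner plus one full cell.
latitude 27.03750° N, longitude 55.30833° E.

27.03750° N, 55.30833° E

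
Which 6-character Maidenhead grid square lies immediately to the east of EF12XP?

Longitude subsquare x = 23; +1 → 24, wraps to 0 = a, carry into square.
Longitude square 1; +1 → 2.
The latitude characters are unchanged.

EF22ap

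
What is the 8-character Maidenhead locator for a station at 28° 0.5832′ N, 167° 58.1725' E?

Offset from 180°W / 90°S: lon 347.96954°, lat 118.00972°.
Field (20°×10°, letters A–R): 347.96954/20 → 17 → R, 118.00972/10 → 11 → L; chars RL.
Square (2°×1°, digits 0–9): 7.96954/2 → 3, 8.00972/1 → 8; chars 38.
Subsquare (5′×2.5′, letters a–x): 1.96954/0.0833333 → 23 → x, 0.00972/0.0416667 → 0 → a; chars xa.
Extended square (30″×15″, digits 0–9): 0.05287/0.00833333 → 6, 0.00972/0.00416667 → 2; chars 62.

RL38xa62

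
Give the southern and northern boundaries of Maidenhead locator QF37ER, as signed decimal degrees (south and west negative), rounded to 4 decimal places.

-32.2917, -32.2500

Field Q=16, F=5: +16·20° lon, +5·10° lat → SW at lon 140°, lat -40°.
Square 3, 7: +3·2° lon, +7·1° lat → SW at lon 146°, lat -33°.
Subsquare e=4, r=17: +4·0.0833333° lon, +17·0.0416667° lat → SW at lon 146.333°, lat -32.2917°.
Cell spans 0.0833333° lon × 0.0416667° lat.
south -32.2917, north -32.2500.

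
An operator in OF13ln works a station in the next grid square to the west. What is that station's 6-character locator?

OF13kn

Longitude subsquare l = 11; −1 → 10 = k.
The latitude characters are unchanged.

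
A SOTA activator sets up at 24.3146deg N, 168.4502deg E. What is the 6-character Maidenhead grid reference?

Shift to the Maidenhead origin (180°W, 90°S): lon 348.4502, lat 114.3146.
Field: lon ⌊348.4502/20⌋ = 17 → R; lat ⌊114.3146/10⌋ = 11 → L.
Square: lon ⌊8.4502/2⌋ = 4; lat ⌊4.3146/1⌋ = 4.
Subsquare: lon ⌊0.4502/0.0833333⌋ = 5 → f; lat ⌊0.3146/0.0416667⌋ = 7 → h.

RL44fh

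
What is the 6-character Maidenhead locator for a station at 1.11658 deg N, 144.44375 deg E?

Shift to the Maidenhead origin (180°W, 90°S): lon 324.4438, lat 91.1166.
Field: lon ⌊324.4438/20⌋ = 16 → Q; lat ⌊91.1166/10⌋ = 9 → J.
Square: lon ⌊4.4438/2⌋ = 2; lat ⌊1.1166/1⌋ = 1.
Subsquare: lon ⌊0.4438/0.0833333⌋ = 5 → f; lat ⌊0.1166/0.0416667⌋ = 2 → c.

QJ21fc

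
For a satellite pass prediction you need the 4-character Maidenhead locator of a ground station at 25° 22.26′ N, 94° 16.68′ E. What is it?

NL75

Add 180° to longitude and 90° to latitude: 274.28, 115.37.
Field: 274.28/20 → 13 → N, 115.37/10 → 11 → L; chars NL.
Square: 14.28/2 → 7, 5.37/1 → 5; chars 75.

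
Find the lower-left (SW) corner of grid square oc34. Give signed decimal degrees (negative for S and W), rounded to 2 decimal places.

-66.00, 106.00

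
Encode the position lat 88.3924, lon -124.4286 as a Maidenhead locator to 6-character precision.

Add 180° to longitude and 90° to latitude: 55.5714, 178.3924.
Field (20°×10°, letters A–R): 55.5714/20 → 2 → C, 178.3924/10 → 17 → R; chars CR.
Square (2°×1°, digits 0–9): 15.5714/2 → 7, 8.3924/1 → 8; chars 78.
Subsquare (5′×2.5′, letters a–x): 1.5714/0.0833333 → 18 → s, 0.3924/0.0416667 → 9 → j; chars sj.

CR78sj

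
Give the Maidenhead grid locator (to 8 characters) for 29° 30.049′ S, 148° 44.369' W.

BG50pl19

Shift to the Maidenhead origin (180°W, 90°S): lon 31.26052, lat 60.49918.
Field (20°×10°, letters A–R): lon ⌊31.26052/20⌋ = 1 → B; lat ⌊60.49918/10⌋ = 6 → G.
Square (2°×1°, digits 0–9): lon ⌊11.26052/2⌋ = 5; lat ⌊0.49918/1⌋ = 0.
Subsquare (5′×2.5′, letters a–x): lon ⌊1.26052/0.0833333⌋ = 15 → p; lat ⌊0.49918/0.0416667⌋ = 11 → l.
Extended square (30″×15″, digits 0–9): lon ⌊0.01052/0.00833333⌋ = 1; lat ⌊0.04085/0.00416667⌋ = 9.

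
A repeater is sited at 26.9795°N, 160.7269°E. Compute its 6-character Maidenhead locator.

Offset from 180°W / 90°S: lon 340.7269°, lat 116.9795°.
Field (20°×10°, letters A–R): 340.7269/20 → 17 → R, 116.9795/10 → 11 → L; chars RL.
Square (2°×1°, digits 0–9): 0.7269/2 → 0, 6.9795/1 → 6; chars 06.
Subsquare (5′×2.5′, letters a–x): 0.7269/0.0833333 → 8 → i, 0.9795/0.0416667 → 23 → x; chars ix.

RL06ix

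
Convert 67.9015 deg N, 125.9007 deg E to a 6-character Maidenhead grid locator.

PP27wv

Offset from 180°W / 90°S: lon 305.9007°, lat 157.9015°.
Field: lon ⌊305.9007/20⌋ = 15 → P; lat ⌊157.9015/10⌋ = 15 → P.
Square: lon ⌊5.9007/2⌋ = 2; lat ⌊7.9015/1⌋ = 7.
Subsquare: lon ⌊1.9007/0.0833333⌋ = 22 → w; lat ⌊0.9015/0.0416667⌋ = 21 → v.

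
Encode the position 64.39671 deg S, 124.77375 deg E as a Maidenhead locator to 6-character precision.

Shift to the Maidenhead origin (180°W, 90°S): lon 304.7738, lat 25.6033.
Field: lon ⌊304.7738/20⌋ = 15 → P; lat ⌊25.6033/10⌋ = 2 → C.
Square: lon ⌊4.7738/2⌋ = 2; lat ⌊5.6033/1⌋ = 5.
Subsquare: lon ⌊0.7738/0.0833333⌋ = 9 → j; lat ⌊0.6033/0.0416667⌋ = 14 → o.

PC25jo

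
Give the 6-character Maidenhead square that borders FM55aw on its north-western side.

Longitude subsquare a = 0; −1 → -1, wraps to 23 = x, carry into square.
Longitude square 5; −1 → 4.
Latitude subsquare w = 22; +1 → 23 = x.

FM45xx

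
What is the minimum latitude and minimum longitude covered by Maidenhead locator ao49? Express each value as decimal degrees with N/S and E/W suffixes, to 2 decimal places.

59.00° N, 172.00° W

Field A=0, O=14: +0·20° lon, +14·10° lat → SW at lon -180°, lat 50°.
Square 4, 9: +4·2° lon, +9·1° lat → SW at lon -172°, lat 59°.
latitude 59.00° N, longitude 172.00° W.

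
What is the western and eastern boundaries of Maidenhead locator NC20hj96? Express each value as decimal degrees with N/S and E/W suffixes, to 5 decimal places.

Field N=13, C=2: +13·20° lon, +2·10° lat → SW at lon 80°, lat -70°.
Square 2, 0: +2·2° lon, +0·1° lat → SW at lon 84°, lat -70°.
Subsquare h=7, j=9: +7·0.0833333° lon, +9·0.0416667° lat → SW at lon 84.5833°, lat -69.625°.
Extended square 9, 6: +9·0.00833333° lon, +6·0.00416667° lat → SW at lon 84.6583°, lat -69.6°.
Cell spans 0.00833333° lon × 0.00416667° lat.
west 84.65833° E, east 84.66667° E.

84.65833° E, 84.66667° E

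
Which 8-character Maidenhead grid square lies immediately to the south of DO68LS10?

DO68lr19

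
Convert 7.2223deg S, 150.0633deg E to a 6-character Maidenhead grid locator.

Shift to the Maidenhead origin (180°W, 90°S): lon 330.0633, lat 82.7777.
Field (20°×10°, letters A–R): 330.0633/20 → 16 → Q, 82.7777/10 → 8 → I; chars QI.
Square (2°×1°, digits 0–9): 10.0633/2 → 5, 2.7777/1 → 2; chars 52.
Subsquare (5′×2.5′, letters a–x): 0.0633/0.0833333 → 0 → a, 0.7777/0.0416667 → 18 → s; chars as.

QI52as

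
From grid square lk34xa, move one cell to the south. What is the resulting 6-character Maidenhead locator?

Latitude subsquare a = 0; −1 → -1, wraps to 23 = x, carry into square.
Latitude square 4; −1 → 3.
The longitude characters are unchanged.

LK33xx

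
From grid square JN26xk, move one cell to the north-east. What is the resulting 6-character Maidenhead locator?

JN36al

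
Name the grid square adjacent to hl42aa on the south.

Latitude subsquare a = 0; −1 → -1, wraps to 23 = x, carry into square.
Latitude square 2; −1 → 1.
The longitude characters are unchanged.

HL41ax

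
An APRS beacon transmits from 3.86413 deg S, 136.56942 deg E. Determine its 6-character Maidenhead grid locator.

Add 180° to longitude and 90° to latitude: 316.5694, 86.1359.
Field: 316.5694/20 → 15 → P, 86.1359/10 → 8 → I; chars PI.
Square: 16.5694/2 → 8, 6.1359/1 → 6; chars 86.
Subsquare: 0.5694/0.0833333 → 6 → g, 0.1359/0.0416667 → 3 → d; chars gd.

PI86gd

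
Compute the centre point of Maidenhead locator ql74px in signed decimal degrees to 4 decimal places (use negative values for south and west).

24.9792, 155.2917

Field Q=16, L=11: +16·20° lon, +11·10° lat → SW at lon 140°, lat 20°.
Square 7, 4: +7·2° lon, +4·1° lat → SW at lon 154°, lat 24°.
Subsquare p=15, x=23: +15·0.0833333° lon, +23·0.0416667° lat → SW at lon 155.25°, lat 24.9583°.
Cell spans 0.0833333° lon × 0.0416667° lat. Centre is SW corner plus half of each.
latitude 24.9792, longitude 155.2917.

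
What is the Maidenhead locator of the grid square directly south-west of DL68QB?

DL68pa

Longitude subsquare q = 16; −1 → 15 = p.
Latitude subsquare b = 1; −1 → 0 = a.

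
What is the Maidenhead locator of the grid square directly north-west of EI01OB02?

EI01nb93

Longitude extended square 0; −1 → -1, wraps to 9, carry into subsquare.
Longitude subsquare o = 14; −1 → 13 = n.
Latitude extended square 2; +1 → 3.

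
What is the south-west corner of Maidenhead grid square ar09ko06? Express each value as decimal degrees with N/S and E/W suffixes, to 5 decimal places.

89.60833° N, 179.16667° W

Field A=0, R=17: +0·20° lon, +17·10° lat → SW at lon -180°, lat 80°.
Square 0, 9: +0·2° lon, +9·1° lat → SW at lon -180°, lat 89°.
Subsquare k=10, o=14: +10·0.0833333° lon, +14·0.0416667° lat → SW at lon -179.167°, lat 89.5833°.
Extended square 0, 6: +0·0.00833333° lon, +6·0.00416667° lat → SW at lon -179.167°, lat 89.6083°.
latitude 89.60833° N, longitude 179.16667° W.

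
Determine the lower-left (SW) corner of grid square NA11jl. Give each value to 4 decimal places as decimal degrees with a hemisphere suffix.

88.5417° S, 82.7500° E

Field N=13, A=0: +13·20° lon, +0·10° lat → SW at lon 80°, lat -90°.
Square 1, 1: +1·2° lon, +1·1° lat → SW at lon 82°, lat -89°.
Subsquare j=9, l=11: +9·0.0833333° lon, +11·0.0416667° lat → SW at lon 82.75°, lat -88.5417°.
latitude 88.5417° S, longitude 82.7500° E.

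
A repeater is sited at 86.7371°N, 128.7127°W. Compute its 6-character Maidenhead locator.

CR56pr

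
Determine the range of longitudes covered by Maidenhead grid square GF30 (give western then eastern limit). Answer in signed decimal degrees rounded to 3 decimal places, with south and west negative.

Field G=6, F=5: +6·20° lon, +5·10° lat → SW at lon -60°, lat -40°.
Square 3, 0: +3·2° lon, +0·1° lat → SW at lon -54°, lat -40°.
Cell spans 2° lon × 1° lat.
west -54.000, east -52.000.

-54.000, -52.000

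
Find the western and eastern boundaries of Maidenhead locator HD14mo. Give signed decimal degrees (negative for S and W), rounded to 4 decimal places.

-37.0000, -36.9167

Field H=7, D=3: +7·20° lon, +3·10° lat → SW at lon -40°, lat -60°.
Square 1, 4: +1·2° lon, +4·1° lat → SW at lon -38°, lat -56°.
Subsquare m=12, o=14: +12·0.0833333° lon, +14·0.0416667° lat → SW at lon -37°, lat -55.4167°.
Cell spans 0.0833333° lon × 0.0416667° lat.
west -37.0000, east -36.9167.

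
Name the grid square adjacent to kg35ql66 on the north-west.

KG35ql57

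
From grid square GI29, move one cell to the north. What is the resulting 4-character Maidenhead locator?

GJ20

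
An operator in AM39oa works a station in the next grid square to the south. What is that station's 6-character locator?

Latitude subsquare a = 0; −1 → -1, wraps to 23 = x, carry into square.
Latitude square 9; −1 → 8.
The longitude characters are unchanged.

AM38ox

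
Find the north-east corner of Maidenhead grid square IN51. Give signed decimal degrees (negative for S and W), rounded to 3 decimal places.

Field I=8, N=13: +8·20° lon, +13·10° lat → SW at lon -20°, lat 40°.
Square 5, 1: +5·2° lon, +1·1° lat → SW at lon -10°, lat 41°.
Cell spans 2° lon × 1° lat. NE corner is SW corner plus one full cell.
latitude 42.000, longitude -8.000.

42.000, -8.000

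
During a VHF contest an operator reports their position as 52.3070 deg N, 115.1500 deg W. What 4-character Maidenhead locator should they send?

DO22

Shift to the Maidenhead origin (180°W, 90°S): lon 64.85, lat 142.31.
Field: lon ⌊64.85/20⌋ = 3 → D; lat ⌊142.31/10⌋ = 14 → O.
Square: lon ⌊4.85/2⌋ = 2; lat ⌊2.31/1⌋ = 2.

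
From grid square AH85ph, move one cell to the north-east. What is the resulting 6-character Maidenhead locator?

AH85qi

Longitude subsquare p = 15; +1 → 16 = q.
Latitude subsquare h = 7; +1 → 8 = i.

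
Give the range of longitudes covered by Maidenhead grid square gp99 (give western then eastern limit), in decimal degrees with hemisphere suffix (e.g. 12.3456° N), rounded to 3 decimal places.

Field G=6, P=15: +6·20° lon, +15·10° lat → SW at lon -60°, lat 60°.
Square 9, 9: +9·2° lon, +9·1° lat → SW at lon -42°, lat 69°.
Cell spans 2° lon × 1° lat.
west 42.000° W, east 40.000° W.

42.000° W, 40.000° W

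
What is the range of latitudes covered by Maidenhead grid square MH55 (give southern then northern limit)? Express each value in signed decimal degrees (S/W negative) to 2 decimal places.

-15.00, -14.00

Field M=12, H=7: +12·20° lon, +7·10° lat → SW at lon 60°, lat -20°.
Square 5, 5: +5·2° lon, +5·1° lat → SW at lon 70°, lat -15°.
Cell spans 2° lon × 1° lat.
south -15.00, north -14.00.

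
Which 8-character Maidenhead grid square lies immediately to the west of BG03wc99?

Longitude extended square 9; −1 → 8.
The latitude characters are unchanged.

BG03wc89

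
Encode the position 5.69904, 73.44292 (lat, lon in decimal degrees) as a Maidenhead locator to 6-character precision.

MJ65rq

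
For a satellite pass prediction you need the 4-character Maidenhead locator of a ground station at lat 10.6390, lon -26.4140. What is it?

HK60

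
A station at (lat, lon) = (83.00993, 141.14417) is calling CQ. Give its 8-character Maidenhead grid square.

Offset from 180°W / 90°S: lon 321.14417°, lat 173.00993°.
Field (20°×10°, letters A–R): 321.14417/20 → 16 → Q, 173.00993/10 → 17 → R; chars QR.
Square (2°×1°, digits 0–9): 1.14417/2 → 0, 3.00993/1 → 3; chars 03.
Subsquare (5′×2.5′, letters a–x): 1.14417/0.0833333 → 13 → n, 0.00993/0.0416667 → 0 → a; chars na.
Extended square (30″×15″, digits 0–9): 0.06084/0.00833333 → 7, 0.00993/0.00416667 → 2; chars 72.

QR03na72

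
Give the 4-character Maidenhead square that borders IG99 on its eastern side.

JG09

Longitude square 9; +1 → 10, wraps to 0, carry into field.
Longitude field I = 8; +1 → 9 = J.
The latitude characters are unchanged.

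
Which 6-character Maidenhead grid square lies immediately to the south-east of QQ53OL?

Longitude subsquare o = 14; +1 → 15 = p.
Latitude subsquare l = 11; −1 → 10 = k.

QQ53pk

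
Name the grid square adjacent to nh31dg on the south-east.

Longitude subsquare d = 3; +1 → 4 = e.
Latitude subsquare g = 6; −1 → 5 = f.

NH31ef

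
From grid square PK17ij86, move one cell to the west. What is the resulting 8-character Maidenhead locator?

Longitude extended square 8; −1 → 7.
The latitude characters are unchanged.

PK17ij76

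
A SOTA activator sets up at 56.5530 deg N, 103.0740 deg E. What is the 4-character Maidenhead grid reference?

OO16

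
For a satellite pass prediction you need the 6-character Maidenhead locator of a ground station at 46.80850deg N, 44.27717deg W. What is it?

Shift to the Maidenhead origin (180°W, 90°S): lon 135.7228, lat 136.8085.
Field: lon ⌊135.7228/20⌋ = 6 → G; lat ⌊136.8085/10⌋ = 13 → N.
Square: lon ⌊15.7228/2⌋ = 7; lat ⌊6.8085/1⌋ = 6.
Subsquare: lon ⌊1.7228/0.0833333⌋ = 20 → u; lat ⌊0.8085/0.0416667⌋ = 19 → t.

GN76ut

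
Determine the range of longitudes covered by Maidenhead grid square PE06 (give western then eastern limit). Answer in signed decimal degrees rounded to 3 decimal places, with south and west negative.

Field P=15, E=4: +15·20° lon, +4·10° lat → SW at lon 120°, lat -50°.
Square 0, 6: +0·2° lon, +6·1° lat → SW at lon 120°, lat -44°.
Cell spans 2° lon × 1° lat.
west 120.000, east 122.000.

120.000, 122.000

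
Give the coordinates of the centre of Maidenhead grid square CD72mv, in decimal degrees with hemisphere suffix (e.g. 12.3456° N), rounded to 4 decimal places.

Field C=2, D=3: +2·20° lon, +3·10° lat → SW at lon -140°, lat -60°.
Square 7, 2: +7·2° lon, +2·1° lat → SW at lon -126°, lat -58°.
Subsquare m=12, v=21: +12·0.0833333° lon, +21·0.0416667° lat → SW at lon -125°, lat -57.125°.
Cell spans 0.0833333° lon × 0.0416667° lat. Centre is SW corner plus half of each.
latitude 57.1042° S, longitude 124.9583° W.

57.1042° S, 124.9583° W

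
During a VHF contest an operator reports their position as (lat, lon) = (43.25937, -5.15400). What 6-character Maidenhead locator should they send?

IN73kg

Add 180° to longitude and 90° to latitude: 174.8460, 133.2594.
Field: 174.8460/20 → 8 → I, 133.2594/10 → 13 → N; chars IN.
Square: 14.8460/2 → 7, 3.2594/1 → 3; chars 73.
Subsquare: 0.8460/0.0833333 → 10 → k, 0.2594/0.0416667 → 6 → g; chars kg.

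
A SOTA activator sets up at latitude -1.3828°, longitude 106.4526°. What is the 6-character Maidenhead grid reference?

OI38fo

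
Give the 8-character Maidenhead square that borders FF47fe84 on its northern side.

FF47fe85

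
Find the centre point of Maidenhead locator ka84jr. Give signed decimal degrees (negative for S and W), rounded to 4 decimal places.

-85.2708, 36.7917

Field K=10, A=0: +10·20° lon, +0·10° lat → SW at lon 20°, lat -90°.
Square 8, 4: +8·2° lon, +4·1° lat → SW at lon 36°, lat -86°.
Subsquare j=9, r=17: +9·0.0833333° lon, +17·0.0416667° lat → SW at lon 36.75°, lat -85.2917°.
Cell spans 0.0833333° lon × 0.0416667° lat. Centre is SW corner plus half of each.
latitude -85.2708, longitude 36.7917.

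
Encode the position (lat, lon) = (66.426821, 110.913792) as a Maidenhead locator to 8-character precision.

Offset from 180°W / 90°S: lon 290.91379°, lat 156.42682°.
Field: lon ⌊290.91379/20⌋ = 14 → O; lat ⌊156.42682/10⌋ = 15 → P.
Square: lon ⌊10.91379/2⌋ = 5; lat ⌊6.42682/1⌋ = 6.
Subsquare: lon ⌊0.91379/0.0833333⌋ = 10 → k; lat ⌊0.42682/0.0416667⌋ = 10 → k.
Extended square: lon ⌊0.08046/0.00833333⌋ = 9; lat ⌊0.01015/0.00416667⌋ = 2.

OP56kk92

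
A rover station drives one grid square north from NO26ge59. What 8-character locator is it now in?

Latitude extended square 9; +1 → 10, wraps to 0, carry into subsquare.
Latitude subsquare e = 4; +1 → 5 = f.
The longitude characters are unchanged.

NO26gf50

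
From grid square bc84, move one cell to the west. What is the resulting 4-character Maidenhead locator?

BC74

Longitude square 8; −1 → 7.
The latitude characters are unchanged.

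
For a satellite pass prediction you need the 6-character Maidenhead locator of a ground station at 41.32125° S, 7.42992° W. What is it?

IE68gq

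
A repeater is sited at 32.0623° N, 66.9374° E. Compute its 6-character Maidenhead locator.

MM32lb

Add 180° to longitude and 90° to latitude: 246.9374, 122.0623.
Field: lon ⌊246.9374/20⌋ = 12 → M; lat ⌊122.0623/10⌋ = 12 → M.
Square: lon ⌊6.9374/2⌋ = 3; lat ⌊2.0623/1⌋ = 2.
Subsquare: lon ⌊0.9374/0.0833333⌋ = 11 → l; lat ⌊0.0623/0.0416667⌋ = 1 → b.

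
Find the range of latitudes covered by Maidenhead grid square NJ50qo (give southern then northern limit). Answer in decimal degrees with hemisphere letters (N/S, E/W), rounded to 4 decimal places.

0.5833° N, 0.6250° N

Field N=13, J=9: +13·20° lon, +9·10° lat → SW at lon 80°, lat 0°.
Square 5, 0: +5·2° lon, +0·1° lat → SW at lon 90°, lat 0°.
Subsquare q=16, o=14: +16·0.0833333° lon, +14·0.0416667° lat → SW at lon 91.3333°, lat 0.583333°.
Cell spans 0.0833333° lon × 0.0416667° lat.
south 0.5833° N, north 0.6250° N.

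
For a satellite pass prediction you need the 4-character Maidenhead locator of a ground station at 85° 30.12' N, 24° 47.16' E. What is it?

KR25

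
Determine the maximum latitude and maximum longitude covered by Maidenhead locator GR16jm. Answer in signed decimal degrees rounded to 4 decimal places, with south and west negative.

Field G=6, R=17: +6·20° lon, +17·10° lat → SW at lon -60°, lat 80°.
Square 1, 6: +1·2° lon, +6·1° lat → SW at lon -58°, lat 86°.
Subsquare j=9, m=12: +9·0.0833333° lon, +12·0.0416667° lat → SW at lon -57.25°, lat 86.5°.
Cell spans 0.0833333° lon × 0.0416667° lat. NE corner is SW corner plus one full cell.
latitude 86.5417, longitude -57.1667.

86.5417, -57.1667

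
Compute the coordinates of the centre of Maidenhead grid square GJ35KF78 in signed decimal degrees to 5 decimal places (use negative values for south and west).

5.24375, -53.10417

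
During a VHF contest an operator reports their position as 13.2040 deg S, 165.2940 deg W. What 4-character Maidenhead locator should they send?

Offset from 180°W / 90°S: lon 14.71°, lat 76.80°.
Field: lon ⌊14.71/20⌋ = 0 → A; lat ⌊76.80/10⌋ = 7 → H.
Square: lon ⌊14.71/2⌋ = 7; lat ⌊6.80/1⌋ = 6.

AH76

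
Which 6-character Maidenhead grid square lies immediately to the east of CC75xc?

Longitude subsquare x = 23; +1 → 24, wraps to 0 = a, carry into square.
Longitude square 7; +1 → 8.
The latitude characters are unchanged.

CC85ac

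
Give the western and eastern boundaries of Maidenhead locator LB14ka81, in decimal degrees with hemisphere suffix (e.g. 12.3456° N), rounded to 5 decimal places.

42.90000° E, 42.90833° E

Field L=11, B=1: +11·20° lon, +1·10° lat → SW at lon 40°, lat -80°.
Square 1, 4: +1·2° lon, +4·1° lat → SW at lon 42°, lat -76°.
Subsquare k=10, a=0: +10·0.0833333° lon, +0·0.0416667° lat → SW at lon 42.8333°, lat -76°.
Extended square 8, 1: +8·0.00833333° lon, +1·0.00416667° lat → SW at lon 42.9°, lat -75.9958°.
Cell spans 0.00833333° lon × 0.00416667° lat.
west 42.90000° E, east 42.90833° E.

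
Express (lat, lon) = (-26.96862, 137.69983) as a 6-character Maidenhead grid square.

PG83ua

Add 180° to longitude and 90° to latitude: 317.6998, 63.0314.
Field: lon ⌊317.6998/20⌋ = 15 → P; lat ⌊63.0314/10⌋ = 6 → G.
Square: lon ⌊17.6998/2⌋ = 8; lat ⌊3.0314/1⌋ = 3.
Subsquare: lon ⌊1.6998/0.0833333⌋ = 20 → u; lat ⌊0.0314/0.0416667⌋ = 0 → a.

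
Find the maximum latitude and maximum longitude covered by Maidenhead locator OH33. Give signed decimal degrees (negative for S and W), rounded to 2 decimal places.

Field O=14, H=7: +14·20° lon, +7·10° lat → SW at lon 100°, lat -20°.
Square 3, 3: +3·2° lon, +3·1° lat → SW at lon 106°, lat -17°.
Cell spans 2° lon × 1° lat. NE corner is SW corner plus one full cell.
latitude -16.00, longitude 108.00.

-16.00, 108.00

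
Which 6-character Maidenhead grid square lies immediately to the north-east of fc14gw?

FC14hx

Longitude subsquare g = 6; +1 → 7 = h.
Latitude subsquare w = 22; +1 → 23 = x.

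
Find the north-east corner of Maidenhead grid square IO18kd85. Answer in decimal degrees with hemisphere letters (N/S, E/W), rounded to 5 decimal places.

Field I=8, O=14: +8·20° lon, +14·10° lat → SW at lon -20°, lat 50°.
Square 1, 8: +1·2° lon, +8·1° lat → SW at lon -18°, lat 58°.
Subsquare k=10, d=3: +10·0.0833333° lon, +3·0.0416667° lat → SW at lon -17.1667°, lat 58.125°.
Extended square 8, 5: +8·0.00833333° lon, +5·0.00416667° lat → SW at lon -17.1°, lat 58.1458°.
Cell spans 0.00833333° lon × 0.00416667° lat. NE corner is SW corner plus one full cell.
latitude 58.15000° N, longitude 17.09167° W.

58.15000° N, 17.09167° W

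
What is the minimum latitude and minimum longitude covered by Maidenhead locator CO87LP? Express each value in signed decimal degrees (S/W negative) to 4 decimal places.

57.6250, -123.0833

Field C=2, O=14: +2·20° lon, +14·10° lat → SW at lon -140°, lat 50°.
Square 8, 7: +8·2° lon, +7·1° lat → SW at lon -124°, lat 57°.
Subsquare l=11, p=15: +11·0.0833333° lon, +15·0.0416667° lat → SW at lon -123.083°, lat 57.625°.
latitude 57.6250, longitude -123.0833.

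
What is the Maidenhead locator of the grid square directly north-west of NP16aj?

NP06xk

Longitude subsquare a = 0; −1 → -1, wraps to 23 = x, carry into square.
Longitude square 1; −1 → 0.
Latitude subsquare j = 9; +1 → 10 = k.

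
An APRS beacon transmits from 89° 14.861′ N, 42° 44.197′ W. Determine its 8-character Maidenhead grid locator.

GR89pf19

Shift to the Maidenhead origin (180°W, 90°S): lon 137.26338, lat 179.24768.
Field: 137.26338/20 → 6 → G, 179.24768/10 → 17 → R; chars GR.
Square: 17.26338/2 → 8, 9.24768/1 → 9; chars 89.
Subsquare: 1.26338/0.0833333 → 15 → p, 0.24768/0.0416667 → 5 → f; chars pf.
Extended square: 0.01338/0.00833333 → 1, 0.03935/0.00416667 → 9; chars 19.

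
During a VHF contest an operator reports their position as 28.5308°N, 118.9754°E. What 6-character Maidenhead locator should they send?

Offset from 180°W / 90°S: lon 298.9754°, lat 118.5308°.
Field (20°×10°, letters A–R): 298.9754/20 → 14 → O, 118.5308/10 → 11 → L; chars OL.
Square (2°×1°, digits 0–9): 18.9754/2 → 9, 8.5308/1 → 8; chars 98.
Subsquare (5′×2.5′, letters a–x): 0.9754/0.0833333 → 11 → l, 0.5308/0.0416667 → 12 → m; chars lm.

OL98lm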